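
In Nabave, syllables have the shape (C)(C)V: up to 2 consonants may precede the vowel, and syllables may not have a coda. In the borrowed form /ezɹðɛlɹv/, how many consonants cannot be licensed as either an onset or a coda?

Syllabifying with onset maximization leaves /z/, /l/, /ɹ/, /v/ stranded (no codas are permitted; onsets may contain at most 2 consonants).

4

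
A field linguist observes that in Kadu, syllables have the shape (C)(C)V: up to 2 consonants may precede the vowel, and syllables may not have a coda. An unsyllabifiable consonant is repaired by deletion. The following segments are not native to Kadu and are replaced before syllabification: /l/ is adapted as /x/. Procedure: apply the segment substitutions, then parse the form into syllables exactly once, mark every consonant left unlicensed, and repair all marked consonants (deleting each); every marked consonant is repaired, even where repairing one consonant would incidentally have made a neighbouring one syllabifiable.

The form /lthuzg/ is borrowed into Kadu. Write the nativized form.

Substitution: /l/ → /x/, giving /xthuzg/.
Under (C)(C)V, the unsyllabifiable consonants are /x/, /z/, /g/ (no codas are permitted; onsets may contain at most 2 consonants).
Each unlicensed consonant is deleted: /x/, /z/, /g/.

thu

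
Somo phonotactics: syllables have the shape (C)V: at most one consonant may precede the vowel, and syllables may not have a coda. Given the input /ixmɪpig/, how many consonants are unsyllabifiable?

2

Syllabifying with onset maximization leaves /x/, /g/ stranded (no codas are permitted; onsets are limited to one consonant).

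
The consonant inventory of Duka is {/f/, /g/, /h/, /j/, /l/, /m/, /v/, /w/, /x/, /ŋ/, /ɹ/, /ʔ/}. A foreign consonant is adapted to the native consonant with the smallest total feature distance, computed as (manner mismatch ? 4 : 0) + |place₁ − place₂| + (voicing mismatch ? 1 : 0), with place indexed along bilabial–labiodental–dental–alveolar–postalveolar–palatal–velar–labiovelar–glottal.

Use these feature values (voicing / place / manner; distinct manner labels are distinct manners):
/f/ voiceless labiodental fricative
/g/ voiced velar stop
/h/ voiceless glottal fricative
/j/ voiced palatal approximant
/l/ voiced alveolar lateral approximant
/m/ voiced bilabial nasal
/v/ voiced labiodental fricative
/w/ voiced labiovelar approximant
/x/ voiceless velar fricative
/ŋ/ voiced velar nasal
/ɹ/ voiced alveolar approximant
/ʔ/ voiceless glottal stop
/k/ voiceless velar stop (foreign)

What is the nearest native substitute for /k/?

g

/g/ is closest: same manner (stop), place distance 0 (velar→velar), voicing differs (+1); total 1. Next closest is /ʔ/ at distance 2.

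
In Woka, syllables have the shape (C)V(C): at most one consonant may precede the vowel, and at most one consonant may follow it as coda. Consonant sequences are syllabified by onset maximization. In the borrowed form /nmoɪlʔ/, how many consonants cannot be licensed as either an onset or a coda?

Syllabifying with onset maximization leaves /n/, /ʔ/ stranded (at most one coda consonant is licensed; onsets are limited to one consonant).

2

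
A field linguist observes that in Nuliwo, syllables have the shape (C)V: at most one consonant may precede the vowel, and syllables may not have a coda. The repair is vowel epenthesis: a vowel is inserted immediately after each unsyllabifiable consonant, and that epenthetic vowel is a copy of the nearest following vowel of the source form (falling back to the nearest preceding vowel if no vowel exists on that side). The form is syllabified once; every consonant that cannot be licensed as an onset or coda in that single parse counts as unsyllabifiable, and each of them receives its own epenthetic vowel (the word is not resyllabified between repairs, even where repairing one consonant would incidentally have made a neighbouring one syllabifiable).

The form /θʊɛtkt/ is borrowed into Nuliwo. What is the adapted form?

θʊɛtɛkɛtɛ

Under (C)V, the unsyllabifiable consonants are /t/, /k/, /t/ (no codas are permitted; onsets are limited to one consonant).
Inserting the epenthetic vowel yields /t/ → /tɛ/, /k/ → /kɛ/, /t/ → /tɛ/.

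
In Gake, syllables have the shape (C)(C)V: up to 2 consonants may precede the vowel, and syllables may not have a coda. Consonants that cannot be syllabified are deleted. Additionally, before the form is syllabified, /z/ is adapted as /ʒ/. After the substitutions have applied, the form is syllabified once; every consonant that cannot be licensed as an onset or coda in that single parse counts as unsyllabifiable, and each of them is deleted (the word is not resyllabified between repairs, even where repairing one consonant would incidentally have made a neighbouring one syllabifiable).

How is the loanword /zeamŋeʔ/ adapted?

ʒeamŋe

Substitution: /z/ → /ʒ/, giving /ʒeamŋeʔ/.
The consonants /ʔ/ cannot be parsed into a legal (C)(C)V syllable (no codas are permitted; onsets may contain at most 2 consonants).
Deletion applies to /ʔ/.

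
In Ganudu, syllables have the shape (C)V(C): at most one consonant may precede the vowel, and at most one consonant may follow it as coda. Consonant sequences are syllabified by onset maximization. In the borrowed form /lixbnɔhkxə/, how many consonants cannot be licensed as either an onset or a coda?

Syllabifying with onset maximization leaves /b/, /k/ stranded (at most one coda consonant is licensed; onsets are limited to one consonant).

2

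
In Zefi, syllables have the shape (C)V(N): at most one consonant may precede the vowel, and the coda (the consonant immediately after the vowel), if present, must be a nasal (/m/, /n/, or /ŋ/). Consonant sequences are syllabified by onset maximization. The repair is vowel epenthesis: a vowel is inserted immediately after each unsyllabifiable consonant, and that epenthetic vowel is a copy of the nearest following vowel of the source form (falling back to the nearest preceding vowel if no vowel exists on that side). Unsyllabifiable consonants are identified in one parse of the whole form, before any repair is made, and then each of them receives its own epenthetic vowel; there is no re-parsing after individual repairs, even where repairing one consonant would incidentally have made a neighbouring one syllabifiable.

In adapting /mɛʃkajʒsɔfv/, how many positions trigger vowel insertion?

5

The unsyllabifiable consonants are /ʃ/, /j/, /ʒ/, /f/, /v/; each receives one epenthetic vowel.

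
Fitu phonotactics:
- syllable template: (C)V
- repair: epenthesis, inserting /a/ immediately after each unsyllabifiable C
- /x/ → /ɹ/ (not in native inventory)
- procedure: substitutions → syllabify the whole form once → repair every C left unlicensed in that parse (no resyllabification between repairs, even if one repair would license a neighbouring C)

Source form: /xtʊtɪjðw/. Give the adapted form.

ɹatʊtɪjaðawa

Substitution: /x/ → /ɹ/, giving /ɹtʊtɪjðw/.
Syllabifying with onset maximization leaves /ɹ/, /j/, /ð/, /w/ stranded (no codas are permitted; onsets are limited to one consonant).
Each unlicensed consonant becomes the onset of a new syllable: /ɹ/ → /ɹa/, /j/ → /ja/, /ð/ → /ða/, /w/ → /wa/.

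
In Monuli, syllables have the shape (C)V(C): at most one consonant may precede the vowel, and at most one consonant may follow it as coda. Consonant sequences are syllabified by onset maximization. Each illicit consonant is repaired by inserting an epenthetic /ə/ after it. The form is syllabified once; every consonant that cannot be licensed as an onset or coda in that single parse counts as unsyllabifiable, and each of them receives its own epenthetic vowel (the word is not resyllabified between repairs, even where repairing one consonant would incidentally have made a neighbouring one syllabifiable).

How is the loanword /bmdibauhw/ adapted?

bəmədibauhwə

Syllabifying with onset maximization leaves /b/, /m/, /w/ stranded (at most one coda consonant is licensed; onsets are limited to one consonant).
Inserting the epenthetic vowel yields /b/ → /bə/, /m/ → /mə/, /w/ → /wə/.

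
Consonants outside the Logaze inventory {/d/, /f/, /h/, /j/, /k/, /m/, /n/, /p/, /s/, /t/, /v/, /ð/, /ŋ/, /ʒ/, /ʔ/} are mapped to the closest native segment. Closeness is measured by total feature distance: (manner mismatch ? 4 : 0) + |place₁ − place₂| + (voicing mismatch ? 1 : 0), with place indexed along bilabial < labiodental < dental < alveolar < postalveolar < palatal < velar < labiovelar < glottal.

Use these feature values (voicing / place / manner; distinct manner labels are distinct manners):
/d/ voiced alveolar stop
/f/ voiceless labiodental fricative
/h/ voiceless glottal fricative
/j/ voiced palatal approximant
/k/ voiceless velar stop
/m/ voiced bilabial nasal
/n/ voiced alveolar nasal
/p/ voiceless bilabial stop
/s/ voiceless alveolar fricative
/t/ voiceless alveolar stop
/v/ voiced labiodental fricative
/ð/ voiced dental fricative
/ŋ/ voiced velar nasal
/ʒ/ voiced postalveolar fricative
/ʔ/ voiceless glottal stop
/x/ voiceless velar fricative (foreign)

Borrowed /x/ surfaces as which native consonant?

/h/ is closest: same manner (fricative), place distance 2 (velar→glottal), same voicing; total 2. Next closest is /s/ at distance 3.

h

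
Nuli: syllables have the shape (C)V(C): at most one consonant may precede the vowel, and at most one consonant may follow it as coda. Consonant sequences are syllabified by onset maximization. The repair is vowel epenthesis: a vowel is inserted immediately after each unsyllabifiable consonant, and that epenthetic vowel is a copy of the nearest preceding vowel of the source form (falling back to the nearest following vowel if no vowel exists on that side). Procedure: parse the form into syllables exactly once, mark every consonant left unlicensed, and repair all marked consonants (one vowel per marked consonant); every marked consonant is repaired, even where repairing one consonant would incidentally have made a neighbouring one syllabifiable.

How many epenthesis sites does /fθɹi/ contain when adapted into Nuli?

2

The unsyllabifiable consonants are /f/, /θ/; each receives one epenthetic vowel.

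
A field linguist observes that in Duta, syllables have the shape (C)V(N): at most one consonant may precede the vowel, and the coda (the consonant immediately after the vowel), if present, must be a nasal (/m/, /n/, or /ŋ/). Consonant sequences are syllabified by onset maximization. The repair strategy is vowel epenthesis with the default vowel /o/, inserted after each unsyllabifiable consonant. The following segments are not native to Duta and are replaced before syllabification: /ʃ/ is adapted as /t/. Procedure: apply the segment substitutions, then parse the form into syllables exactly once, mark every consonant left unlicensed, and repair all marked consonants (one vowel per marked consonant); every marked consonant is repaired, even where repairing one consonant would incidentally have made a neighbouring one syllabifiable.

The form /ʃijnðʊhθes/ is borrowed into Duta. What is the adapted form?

Substitution: /ʃ/ → /t/, giving /tijnðʊhθes/.
Under (C)V(N), the unsyllabifiable consonants are /j/, /n/, /h/, /s/ (only a nasal (/m/, /n/, or /ŋ/) is licensed in coda position; onsets are limited to one consonant).
Inserting the epenthetic vowel yields /j/ → /jo/, /n/ → /no/, /h/ → /ho/, /s/ → /so/.

tijonoðʊhoθeso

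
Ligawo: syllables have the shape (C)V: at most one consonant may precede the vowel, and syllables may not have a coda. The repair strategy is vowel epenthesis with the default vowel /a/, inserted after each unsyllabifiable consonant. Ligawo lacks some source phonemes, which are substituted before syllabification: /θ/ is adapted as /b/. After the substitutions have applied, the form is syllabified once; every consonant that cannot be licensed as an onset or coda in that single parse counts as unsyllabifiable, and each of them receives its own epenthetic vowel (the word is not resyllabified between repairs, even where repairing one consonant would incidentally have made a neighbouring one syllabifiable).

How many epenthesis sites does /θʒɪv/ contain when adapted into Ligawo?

2

After substitution the input is /bʒɪv/.
The unsyllabifiable consonants are /b/, /v/; each receives one epenthetic vowel.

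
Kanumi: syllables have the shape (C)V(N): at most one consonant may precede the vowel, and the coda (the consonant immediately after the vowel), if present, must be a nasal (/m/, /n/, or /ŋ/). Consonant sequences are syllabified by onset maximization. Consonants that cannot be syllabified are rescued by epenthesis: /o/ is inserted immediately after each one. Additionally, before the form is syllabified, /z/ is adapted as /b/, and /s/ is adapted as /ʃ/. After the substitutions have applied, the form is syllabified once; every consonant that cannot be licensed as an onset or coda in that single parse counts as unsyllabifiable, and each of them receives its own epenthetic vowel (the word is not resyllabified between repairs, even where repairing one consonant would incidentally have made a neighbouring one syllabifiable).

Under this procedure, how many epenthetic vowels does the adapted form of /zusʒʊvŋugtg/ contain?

5

After substitution the input is /buʃʒʊvŋugtg/.
The unsyllabifiable consonants are /ʃ/, /v/, /g/, /t/, /g/; each receives one epenthetic vowel.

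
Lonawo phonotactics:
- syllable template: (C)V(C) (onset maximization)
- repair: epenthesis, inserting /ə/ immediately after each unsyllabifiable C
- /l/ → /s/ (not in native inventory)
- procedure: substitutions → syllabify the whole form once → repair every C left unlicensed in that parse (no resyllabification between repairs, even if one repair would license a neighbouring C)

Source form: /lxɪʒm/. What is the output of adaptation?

Substitution: /l/ → /s/, giving /sxɪʒm/.
Syllabifying with onset maximization leaves /s/, /m/ stranded (at most one coda consonant is licensed; onsets are limited to one consonant).
Each unlicensed consonant becomes the onset of a new syllable: /s/ → /sə/, /m/ → /mə/.

səxɪʒmə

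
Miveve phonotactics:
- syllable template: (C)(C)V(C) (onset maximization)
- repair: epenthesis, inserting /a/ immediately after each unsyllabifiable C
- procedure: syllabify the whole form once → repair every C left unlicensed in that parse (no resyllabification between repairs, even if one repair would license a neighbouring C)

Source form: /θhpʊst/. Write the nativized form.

Under (C)(C)V(C), the unsyllabifiable consonants are /θ/, /t/ (at most one coda consonant is licensed; onsets may contain at most 2 consonants).
Inserting the epenthetic vowel yields /θ/ → /θa/, /t/ → /ta/.

θahpʊsta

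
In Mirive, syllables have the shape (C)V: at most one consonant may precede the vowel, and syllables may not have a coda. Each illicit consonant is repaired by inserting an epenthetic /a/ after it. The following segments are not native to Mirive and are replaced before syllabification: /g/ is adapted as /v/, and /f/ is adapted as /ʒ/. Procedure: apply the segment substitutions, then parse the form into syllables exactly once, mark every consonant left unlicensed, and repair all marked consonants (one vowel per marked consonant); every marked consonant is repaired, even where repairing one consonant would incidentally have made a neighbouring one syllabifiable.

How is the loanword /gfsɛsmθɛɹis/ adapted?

Substitution: /g/ → /v/, /f/ → /ʒ/, giving /vʒsɛsmθɛɹis/.
Syllabifying with onset maximization leaves /v/, /ʒ/, /s/, /m/, /s/ stranded (no codas are permitted; onsets are limited to one consonant).
Inserting the epenthetic vowel yields /v/ → /va/, /ʒ/ → /ʒa/, /s/ → /sa/, /m/ → /ma/, /s/ → /sa/.

vaʒasɛsamaθɛɹisa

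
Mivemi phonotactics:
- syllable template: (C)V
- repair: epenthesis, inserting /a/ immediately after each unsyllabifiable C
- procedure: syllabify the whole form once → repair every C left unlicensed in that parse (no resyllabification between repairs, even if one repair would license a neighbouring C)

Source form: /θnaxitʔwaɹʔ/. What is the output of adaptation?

Syllabifying with onset maximization leaves /θ/, /t/, /ʔ/, /ɹ/, /ʔ/ stranded (no codas are permitted; onsets are limited to one consonant).
Epenthesis after each stranded consonant: /θ/ → /θa/, /t/ → /ta/, /ʔ/ → /ʔa/, /ɹ/ → /ɹa/, /ʔ/ → /ʔa/.

θanaxitaʔawaɹaʔa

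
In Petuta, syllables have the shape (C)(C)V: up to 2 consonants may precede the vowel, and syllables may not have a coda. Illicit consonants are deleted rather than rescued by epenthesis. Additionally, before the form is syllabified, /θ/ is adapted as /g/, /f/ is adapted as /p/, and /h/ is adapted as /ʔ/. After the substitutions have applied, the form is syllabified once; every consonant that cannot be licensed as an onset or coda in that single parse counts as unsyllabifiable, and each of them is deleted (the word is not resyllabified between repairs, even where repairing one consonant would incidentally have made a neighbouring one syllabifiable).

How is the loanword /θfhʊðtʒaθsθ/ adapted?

pʔʊtʒa

Substitution: /θ/ → /g/, /f/ → /p/, /h/ → /ʔ/, giving /gpʔʊðtʒagsg/.
Syllabifying with onset maximization leaves /g/, /ð/, /g/, /s/, /g/ stranded (no codas are permitted; onsets may contain at most 2 consonants).
Each unlicensed consonant is deleted: /g/, /ð/, /g/, /s/, /g/.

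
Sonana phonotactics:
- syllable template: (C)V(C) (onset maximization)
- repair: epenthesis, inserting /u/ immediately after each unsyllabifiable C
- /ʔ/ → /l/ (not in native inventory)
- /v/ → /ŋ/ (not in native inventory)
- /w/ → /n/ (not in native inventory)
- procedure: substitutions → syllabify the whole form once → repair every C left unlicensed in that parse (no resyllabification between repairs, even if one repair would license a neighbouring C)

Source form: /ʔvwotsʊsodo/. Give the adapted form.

luŋunotsʊsodo

Substitution: /ʔ/ → /l/, /v/ → /ŋ/, /w/ → /n/, giving /lŋnotsʊsodo/.
Under (C)V(C), the unsyllabifiable consonants are /l/, /ŋ/ (at most one coda consonant is licensed; onsets are limited to one consonant).
Epenthesis after each stranded consonant: /l/ → /lu/, /ŋ/ → /ŋu/.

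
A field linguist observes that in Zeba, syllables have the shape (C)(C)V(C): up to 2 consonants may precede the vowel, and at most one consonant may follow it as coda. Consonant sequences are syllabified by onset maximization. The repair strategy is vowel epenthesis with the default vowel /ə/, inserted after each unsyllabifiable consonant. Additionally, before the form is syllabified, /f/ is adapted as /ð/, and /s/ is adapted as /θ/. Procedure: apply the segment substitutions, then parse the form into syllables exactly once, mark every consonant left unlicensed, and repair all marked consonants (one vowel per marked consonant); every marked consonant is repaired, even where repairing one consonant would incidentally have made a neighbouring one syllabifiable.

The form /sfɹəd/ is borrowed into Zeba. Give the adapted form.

θəðɹəd

Substitution: /s/ → /θ/, /f/ → /ð/, giving /θðɹəd/.
Syllabifying with onset maximization leaves /θ/ stranded (at most one coda consonant is licensed; onsets may contain at most 2 consonants).
Each unlicensed consonant becomes the onset of a new syllable: /θ/ → /θə/.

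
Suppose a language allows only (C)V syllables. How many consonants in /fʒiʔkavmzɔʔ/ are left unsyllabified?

Syllabifying with onset maximization leaves /f/, /ʔ/, /v/, /m/, /ʔ/ stranded (no codas are permitted; onsets are limited to one consonant).

5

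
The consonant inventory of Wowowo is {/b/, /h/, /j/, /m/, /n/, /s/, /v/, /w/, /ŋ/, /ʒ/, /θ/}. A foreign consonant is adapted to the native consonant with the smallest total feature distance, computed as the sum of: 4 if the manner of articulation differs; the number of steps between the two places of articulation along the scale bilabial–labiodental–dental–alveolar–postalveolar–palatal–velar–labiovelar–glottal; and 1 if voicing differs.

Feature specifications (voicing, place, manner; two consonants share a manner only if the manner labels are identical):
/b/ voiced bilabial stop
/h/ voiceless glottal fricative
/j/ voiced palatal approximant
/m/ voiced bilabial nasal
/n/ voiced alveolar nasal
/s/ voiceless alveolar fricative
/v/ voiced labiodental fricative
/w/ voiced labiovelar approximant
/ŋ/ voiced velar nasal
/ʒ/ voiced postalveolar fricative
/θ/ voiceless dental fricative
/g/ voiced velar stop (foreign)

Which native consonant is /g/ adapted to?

/ŋ/ is closest: manner differs (stop→nasal, +4), place distance 0 (velar→velar), same voicing; total 4. Next closest is /j/ at distance 5.

ŋ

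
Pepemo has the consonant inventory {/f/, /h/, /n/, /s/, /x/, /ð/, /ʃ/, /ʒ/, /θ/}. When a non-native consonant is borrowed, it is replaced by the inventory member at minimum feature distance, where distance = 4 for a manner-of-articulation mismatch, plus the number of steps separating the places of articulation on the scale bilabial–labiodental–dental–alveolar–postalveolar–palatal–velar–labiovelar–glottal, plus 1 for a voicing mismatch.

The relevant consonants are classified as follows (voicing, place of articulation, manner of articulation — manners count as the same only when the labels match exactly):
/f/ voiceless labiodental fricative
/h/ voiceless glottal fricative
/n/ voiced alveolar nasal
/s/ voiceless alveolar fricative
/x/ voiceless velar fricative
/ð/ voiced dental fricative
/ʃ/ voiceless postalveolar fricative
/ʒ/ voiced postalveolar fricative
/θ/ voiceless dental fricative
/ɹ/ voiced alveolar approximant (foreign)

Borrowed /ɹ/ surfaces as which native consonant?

/n/ is closest: manner differs (approximant→nasal, +4), place distance 0 (alveolar→alveolar), same voicing; total 4. Next closest is /s/ at distance 5.

n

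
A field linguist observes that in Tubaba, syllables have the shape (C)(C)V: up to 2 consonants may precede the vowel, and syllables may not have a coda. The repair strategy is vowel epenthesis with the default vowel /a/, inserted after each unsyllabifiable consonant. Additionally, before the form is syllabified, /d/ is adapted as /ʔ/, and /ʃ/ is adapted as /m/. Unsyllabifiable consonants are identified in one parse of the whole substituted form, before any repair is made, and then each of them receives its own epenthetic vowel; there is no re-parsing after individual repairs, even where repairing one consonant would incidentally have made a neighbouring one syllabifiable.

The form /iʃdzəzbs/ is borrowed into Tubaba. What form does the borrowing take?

Substitution: /ʃ/ → /m/, /d/ → /ʔ/, giving /imʔzəzbs/.
The consonants /m/, /z/, /b/, /s/ cannot be parsed into a legal (C)(C)V syllable (no codas are permitted; onsets may contain at most 2 consonants).
Each unlicensed consonant becomes the onset of a new syllable: /m/ → /ma/, /z/ → /za/, /b/ → /ba/, /s/ → /sa/.

imaʔzəzabasa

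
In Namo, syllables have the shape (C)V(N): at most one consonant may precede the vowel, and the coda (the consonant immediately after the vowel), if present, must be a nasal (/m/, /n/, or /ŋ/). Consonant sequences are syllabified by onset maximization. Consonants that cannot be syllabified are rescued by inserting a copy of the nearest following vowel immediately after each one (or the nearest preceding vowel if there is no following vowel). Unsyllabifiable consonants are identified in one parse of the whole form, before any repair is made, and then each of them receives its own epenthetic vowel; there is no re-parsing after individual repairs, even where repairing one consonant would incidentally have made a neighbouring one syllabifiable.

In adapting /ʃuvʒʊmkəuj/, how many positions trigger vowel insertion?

2

The unsyllabifiable consonants are /v/, /j/; each receives one epenthetic vowel.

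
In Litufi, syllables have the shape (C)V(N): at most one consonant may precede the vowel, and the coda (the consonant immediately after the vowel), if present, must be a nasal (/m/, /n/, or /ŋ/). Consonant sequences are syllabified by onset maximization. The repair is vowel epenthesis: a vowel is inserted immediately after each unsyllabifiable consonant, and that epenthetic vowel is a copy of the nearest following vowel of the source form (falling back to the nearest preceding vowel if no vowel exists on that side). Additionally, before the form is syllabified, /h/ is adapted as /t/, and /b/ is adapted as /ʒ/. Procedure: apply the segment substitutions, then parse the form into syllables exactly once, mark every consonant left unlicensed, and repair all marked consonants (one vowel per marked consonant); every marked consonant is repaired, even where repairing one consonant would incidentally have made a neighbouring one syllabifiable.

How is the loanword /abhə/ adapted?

aʒətə

Substitution: /b/ → /ʒ/, /h/ → /t/, giving /aʒtə/.
Syllabifying with onset maximization leaves /ʒ/ stranded (only a nasal (/m/, /n/, or /ŋ/) is licensed in coda position; onsets are limited to one consonant).
Each unlicensed consonant becomes the onset of a new syllable: /ʒ/ → /ʒə/.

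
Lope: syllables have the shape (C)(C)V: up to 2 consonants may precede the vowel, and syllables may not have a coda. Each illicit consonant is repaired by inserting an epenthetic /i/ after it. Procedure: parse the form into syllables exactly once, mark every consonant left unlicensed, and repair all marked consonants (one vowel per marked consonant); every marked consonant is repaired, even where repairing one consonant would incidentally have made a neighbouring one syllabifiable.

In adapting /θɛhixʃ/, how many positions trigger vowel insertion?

2

The unsyllabifiable consonants are /x/, /ʃ/; each receives one epenthetic vowel.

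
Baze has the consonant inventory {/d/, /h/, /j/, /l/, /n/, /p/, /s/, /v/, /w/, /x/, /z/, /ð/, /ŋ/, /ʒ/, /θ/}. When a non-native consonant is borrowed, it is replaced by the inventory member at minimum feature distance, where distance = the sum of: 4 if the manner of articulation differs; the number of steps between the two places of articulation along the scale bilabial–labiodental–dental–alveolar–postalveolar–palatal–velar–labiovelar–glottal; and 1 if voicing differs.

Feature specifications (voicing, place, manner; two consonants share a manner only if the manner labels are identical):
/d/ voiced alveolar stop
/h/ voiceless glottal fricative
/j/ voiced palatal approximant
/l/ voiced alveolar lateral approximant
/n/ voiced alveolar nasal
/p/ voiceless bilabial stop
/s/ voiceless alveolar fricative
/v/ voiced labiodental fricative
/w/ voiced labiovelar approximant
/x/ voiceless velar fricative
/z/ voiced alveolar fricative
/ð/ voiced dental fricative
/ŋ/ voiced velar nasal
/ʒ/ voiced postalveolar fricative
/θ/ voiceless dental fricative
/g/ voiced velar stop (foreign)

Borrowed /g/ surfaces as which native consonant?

/d/ is closest: same manner (stop), place distance 3 (velar→alveolar), same voicing; total 3. Next closest is /ŋ/ at distance 4.

d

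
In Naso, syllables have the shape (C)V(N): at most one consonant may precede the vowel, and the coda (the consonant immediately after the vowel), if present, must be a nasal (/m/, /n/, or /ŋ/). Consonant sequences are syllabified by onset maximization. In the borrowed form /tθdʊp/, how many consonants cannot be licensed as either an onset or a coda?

3

Under (C)V(N), the unsyllabifiable consonants are /t/, /θ/, /p/ (only a nasal (/m/, /n/, or /ŋ/) is licensed in coda position; onsets are limited to one consonant).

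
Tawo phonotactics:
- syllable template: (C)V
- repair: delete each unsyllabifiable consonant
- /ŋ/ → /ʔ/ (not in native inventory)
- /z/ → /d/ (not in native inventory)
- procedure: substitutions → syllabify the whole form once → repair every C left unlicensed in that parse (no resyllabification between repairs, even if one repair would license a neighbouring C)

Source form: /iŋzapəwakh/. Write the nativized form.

idapəwa

Substitution: /ŋ/ → /ʔ/, /z/ → /d/, giving /iʔdapəwakh/.
Syllabifying with onset maximization leaves /ʔ/, /k/, /h/ stranded (no codas are permitted; onsets are limited to one consonant).
Deleting the stranded consonants removes /ʔ/, /k/, /h/.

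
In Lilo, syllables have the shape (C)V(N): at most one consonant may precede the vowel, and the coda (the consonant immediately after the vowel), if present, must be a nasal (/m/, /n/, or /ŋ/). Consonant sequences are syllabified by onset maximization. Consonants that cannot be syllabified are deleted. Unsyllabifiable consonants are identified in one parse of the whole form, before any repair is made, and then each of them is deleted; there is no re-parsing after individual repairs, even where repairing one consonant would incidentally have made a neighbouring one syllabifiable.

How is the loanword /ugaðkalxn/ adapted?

ugaka

The consonants /ð/, /l/, /x/, /n/ cannot be parsed into a legal (C)V(N) syllable (only a nasal (/m/, /n/, or /ŋ/) is licensed in coda position; onsets are limited to one consonant).
Deletion applies to /ð/, /l/, /x/, /n/.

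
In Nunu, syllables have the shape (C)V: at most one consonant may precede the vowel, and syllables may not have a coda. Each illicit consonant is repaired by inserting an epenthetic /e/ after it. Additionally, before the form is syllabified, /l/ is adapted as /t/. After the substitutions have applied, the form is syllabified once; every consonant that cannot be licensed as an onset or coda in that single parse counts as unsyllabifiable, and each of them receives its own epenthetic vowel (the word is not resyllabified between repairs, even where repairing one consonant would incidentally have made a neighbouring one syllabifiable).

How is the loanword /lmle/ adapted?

temete

Substitution: /l/ → /t/, giving /tmte/.
The consonants /t/, /m/ cannot be parsed into a legal (C)V syllable (no codas are permitted; onsets are limited to one consonant).
Epenthesis after each stranded consonant: /t/ → /te/, /m/ → /me/.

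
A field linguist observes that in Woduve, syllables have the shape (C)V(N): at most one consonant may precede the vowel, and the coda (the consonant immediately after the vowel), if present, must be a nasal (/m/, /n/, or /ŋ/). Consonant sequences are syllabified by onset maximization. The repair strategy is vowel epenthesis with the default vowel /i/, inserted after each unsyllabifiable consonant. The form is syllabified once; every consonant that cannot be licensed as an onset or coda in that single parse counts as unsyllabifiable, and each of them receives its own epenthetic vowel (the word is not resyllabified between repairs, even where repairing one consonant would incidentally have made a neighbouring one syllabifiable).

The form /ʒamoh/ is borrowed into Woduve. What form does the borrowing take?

ʒamohi

Under (C)V(N), the unsyllabifiable consonants are /h/ (only a nasal (/m/, /n/, or /ŋ/) is licensed in coda position; onsets are limited to one consonant).
Inserting the epenthetic vowel yields /h/ → /hi/.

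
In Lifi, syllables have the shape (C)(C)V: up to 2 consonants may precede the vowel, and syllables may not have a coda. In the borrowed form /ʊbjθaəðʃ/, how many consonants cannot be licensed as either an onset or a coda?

Syllabifying with onset maximization leaves /b/, /ð/, /ʃ/ stranded (no codas are permitted; onsets may contain at most 2 consonants).

3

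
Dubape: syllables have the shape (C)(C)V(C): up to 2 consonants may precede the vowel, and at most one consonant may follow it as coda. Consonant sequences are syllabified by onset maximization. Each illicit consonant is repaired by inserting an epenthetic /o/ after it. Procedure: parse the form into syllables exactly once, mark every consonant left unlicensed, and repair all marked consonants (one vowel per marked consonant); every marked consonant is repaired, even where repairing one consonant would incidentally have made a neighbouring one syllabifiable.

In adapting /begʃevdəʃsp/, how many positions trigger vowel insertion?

2

The unsyllabifiable consonants are /s/, /p/; each receives one epenthetic vowel.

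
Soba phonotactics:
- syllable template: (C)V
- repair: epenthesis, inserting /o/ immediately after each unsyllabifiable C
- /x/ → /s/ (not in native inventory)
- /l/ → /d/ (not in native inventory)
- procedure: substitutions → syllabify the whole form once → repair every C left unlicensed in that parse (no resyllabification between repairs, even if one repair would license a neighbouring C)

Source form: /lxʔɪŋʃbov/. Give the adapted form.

dosoʔɪŋoʃobovo

Substitution: /l/ → /d/, /x/ → /s/, giving /dsʔɪŋʃbov/.
Under (C)V, the unsyllabifiable consonants are /d/, /s/, /ŋ/, /ʃ/, /v/ (no codas are permitted; onsets are limited to one consonant).
Each unlicensed consonant becomes the onset of a new syllable: /d/ → /do/, /s/ → /so/, /ŋ/ → /ŋo/, /ʃ/ → /ʃo/, /v/ → /vo/.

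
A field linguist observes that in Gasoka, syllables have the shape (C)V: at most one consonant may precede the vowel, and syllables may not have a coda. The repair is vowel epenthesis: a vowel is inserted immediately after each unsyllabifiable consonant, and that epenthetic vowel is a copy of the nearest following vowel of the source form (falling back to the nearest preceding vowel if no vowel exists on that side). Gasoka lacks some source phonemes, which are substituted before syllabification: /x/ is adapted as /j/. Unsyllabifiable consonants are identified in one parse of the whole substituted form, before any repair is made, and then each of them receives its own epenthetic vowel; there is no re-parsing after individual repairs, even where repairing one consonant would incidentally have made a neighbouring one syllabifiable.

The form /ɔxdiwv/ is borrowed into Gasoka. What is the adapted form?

Substitution: /x/ → /j/, giving /ɔjdiwv/.
The consonants /j/, /w/, /v/ cannot be parsed into a legal (C)V syllable (no codas are permitted; onsets are limited to one consonant).
Epenthesis after each stranded consonant: /j/ → /ji/, /w/ → /wi/, /v/ → /vi/.

ɔjidiwivi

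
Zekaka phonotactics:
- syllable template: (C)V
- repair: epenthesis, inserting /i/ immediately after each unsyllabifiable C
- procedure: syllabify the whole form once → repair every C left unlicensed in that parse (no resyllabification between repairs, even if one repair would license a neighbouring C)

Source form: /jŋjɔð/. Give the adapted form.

The consonants /j/, /ŋ/, /ð/ cannot be parsed into a legal (C)V syllable (no codas are permitted; onsets are limited to one consonant).
Epenthesis after each stranded consonant: /j/ → /ji/, /ŋ/ → /ŋi/, /ð/ → /ði/.

jiŋijɔði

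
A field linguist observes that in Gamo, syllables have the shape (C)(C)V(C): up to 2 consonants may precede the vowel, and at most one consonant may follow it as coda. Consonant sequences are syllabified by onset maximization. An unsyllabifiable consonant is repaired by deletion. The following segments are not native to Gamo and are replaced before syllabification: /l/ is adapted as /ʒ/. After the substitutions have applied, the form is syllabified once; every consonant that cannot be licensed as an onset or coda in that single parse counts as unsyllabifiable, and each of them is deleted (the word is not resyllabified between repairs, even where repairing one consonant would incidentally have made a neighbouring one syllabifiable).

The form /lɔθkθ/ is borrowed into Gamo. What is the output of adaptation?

Substitution: /l/ → /ʒ/, giving /ʒɔθkθ/.
Syllabifying with onset maximization leaves /k/, /θ/ stranded (at most one coda consonant is licensed; onsets may contain at most 2 consonants).
Deleting the stranded consonants removes /k/, /θ/.

ʒɔθ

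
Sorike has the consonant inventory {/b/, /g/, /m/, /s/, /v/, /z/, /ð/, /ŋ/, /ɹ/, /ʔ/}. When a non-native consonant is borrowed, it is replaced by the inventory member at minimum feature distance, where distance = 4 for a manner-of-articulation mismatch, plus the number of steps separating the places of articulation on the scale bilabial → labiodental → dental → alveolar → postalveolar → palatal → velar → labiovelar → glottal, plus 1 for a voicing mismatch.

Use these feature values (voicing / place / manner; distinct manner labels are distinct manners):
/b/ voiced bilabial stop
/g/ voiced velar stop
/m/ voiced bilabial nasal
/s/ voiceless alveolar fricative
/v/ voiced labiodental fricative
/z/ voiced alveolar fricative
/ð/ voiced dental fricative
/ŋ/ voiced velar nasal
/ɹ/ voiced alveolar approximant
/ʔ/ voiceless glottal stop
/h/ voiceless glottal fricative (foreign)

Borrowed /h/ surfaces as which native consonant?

/ʔ/ is closest: manner differs (fricative→stop, +4), place distance 0 (glottal→glottal), same voicing; total 4. Next closest is /s/ at distance 5.

ʔ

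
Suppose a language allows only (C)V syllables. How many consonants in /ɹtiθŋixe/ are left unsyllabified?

Syllabifying with onset maximization leaves /ɹ/, /θ/ stranded (no codas are permitted; onsets are limited to one consonant).

2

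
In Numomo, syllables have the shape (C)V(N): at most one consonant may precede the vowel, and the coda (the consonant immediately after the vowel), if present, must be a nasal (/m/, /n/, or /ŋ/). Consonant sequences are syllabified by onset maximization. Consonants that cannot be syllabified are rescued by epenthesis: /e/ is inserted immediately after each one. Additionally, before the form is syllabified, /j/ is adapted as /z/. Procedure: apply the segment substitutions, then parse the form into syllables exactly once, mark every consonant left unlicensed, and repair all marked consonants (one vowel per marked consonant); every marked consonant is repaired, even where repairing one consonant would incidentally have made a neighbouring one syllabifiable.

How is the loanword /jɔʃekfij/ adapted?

zɔʃekefize

Substitution: /j/ → /z/, giving /zɔʃekfiz/.
Syllabifying with onset maximization leaves /k/, /z/ stranded (only a nasal (/m/, /n/, or /ŋ/) is licensed in coda position; onsets are limited to one consonant).
Each unlicensed consonant becomes the onset of a new syllable: /k/ → /ke/, /z/ → /ze/.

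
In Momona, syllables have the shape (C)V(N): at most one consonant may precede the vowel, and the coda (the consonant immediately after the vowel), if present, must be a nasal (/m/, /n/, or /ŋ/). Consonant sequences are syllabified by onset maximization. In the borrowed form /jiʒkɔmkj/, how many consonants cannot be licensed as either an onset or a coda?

3

Syllabifying with onset maximization leaves /ʒ/, /k/, /j/ stranded (only a nasal (/m/, /n/, or /ŋ/) is licensed in coda position; onsets are limited to one consonant).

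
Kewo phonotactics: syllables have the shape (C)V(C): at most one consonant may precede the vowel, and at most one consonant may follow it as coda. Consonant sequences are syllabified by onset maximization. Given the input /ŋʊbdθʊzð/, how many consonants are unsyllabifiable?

2

Syllabifying with onset maximization leaves /d/, /ð/ stranded (at most one coda consonant is licensed; onsets are limited to one consonant).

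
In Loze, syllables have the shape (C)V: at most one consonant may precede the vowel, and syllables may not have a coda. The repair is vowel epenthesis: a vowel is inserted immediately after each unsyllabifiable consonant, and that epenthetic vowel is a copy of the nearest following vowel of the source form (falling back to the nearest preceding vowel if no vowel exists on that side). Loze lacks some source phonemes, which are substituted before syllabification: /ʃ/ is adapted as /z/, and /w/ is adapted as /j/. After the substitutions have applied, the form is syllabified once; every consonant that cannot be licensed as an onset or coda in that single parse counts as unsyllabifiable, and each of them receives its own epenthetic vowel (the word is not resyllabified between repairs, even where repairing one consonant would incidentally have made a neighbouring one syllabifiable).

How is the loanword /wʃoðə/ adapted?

jozoðə

Substitution: /w/ → /j/, /ʃ/ → /z/, giving /jzoðə/.
The consonants /j/ cannot be parsed into a legal (C)V syllable (no codas are permitted; onsets are limited to one consonant).
Epenthesis after each stranded consonant: /j/ → /jo/.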